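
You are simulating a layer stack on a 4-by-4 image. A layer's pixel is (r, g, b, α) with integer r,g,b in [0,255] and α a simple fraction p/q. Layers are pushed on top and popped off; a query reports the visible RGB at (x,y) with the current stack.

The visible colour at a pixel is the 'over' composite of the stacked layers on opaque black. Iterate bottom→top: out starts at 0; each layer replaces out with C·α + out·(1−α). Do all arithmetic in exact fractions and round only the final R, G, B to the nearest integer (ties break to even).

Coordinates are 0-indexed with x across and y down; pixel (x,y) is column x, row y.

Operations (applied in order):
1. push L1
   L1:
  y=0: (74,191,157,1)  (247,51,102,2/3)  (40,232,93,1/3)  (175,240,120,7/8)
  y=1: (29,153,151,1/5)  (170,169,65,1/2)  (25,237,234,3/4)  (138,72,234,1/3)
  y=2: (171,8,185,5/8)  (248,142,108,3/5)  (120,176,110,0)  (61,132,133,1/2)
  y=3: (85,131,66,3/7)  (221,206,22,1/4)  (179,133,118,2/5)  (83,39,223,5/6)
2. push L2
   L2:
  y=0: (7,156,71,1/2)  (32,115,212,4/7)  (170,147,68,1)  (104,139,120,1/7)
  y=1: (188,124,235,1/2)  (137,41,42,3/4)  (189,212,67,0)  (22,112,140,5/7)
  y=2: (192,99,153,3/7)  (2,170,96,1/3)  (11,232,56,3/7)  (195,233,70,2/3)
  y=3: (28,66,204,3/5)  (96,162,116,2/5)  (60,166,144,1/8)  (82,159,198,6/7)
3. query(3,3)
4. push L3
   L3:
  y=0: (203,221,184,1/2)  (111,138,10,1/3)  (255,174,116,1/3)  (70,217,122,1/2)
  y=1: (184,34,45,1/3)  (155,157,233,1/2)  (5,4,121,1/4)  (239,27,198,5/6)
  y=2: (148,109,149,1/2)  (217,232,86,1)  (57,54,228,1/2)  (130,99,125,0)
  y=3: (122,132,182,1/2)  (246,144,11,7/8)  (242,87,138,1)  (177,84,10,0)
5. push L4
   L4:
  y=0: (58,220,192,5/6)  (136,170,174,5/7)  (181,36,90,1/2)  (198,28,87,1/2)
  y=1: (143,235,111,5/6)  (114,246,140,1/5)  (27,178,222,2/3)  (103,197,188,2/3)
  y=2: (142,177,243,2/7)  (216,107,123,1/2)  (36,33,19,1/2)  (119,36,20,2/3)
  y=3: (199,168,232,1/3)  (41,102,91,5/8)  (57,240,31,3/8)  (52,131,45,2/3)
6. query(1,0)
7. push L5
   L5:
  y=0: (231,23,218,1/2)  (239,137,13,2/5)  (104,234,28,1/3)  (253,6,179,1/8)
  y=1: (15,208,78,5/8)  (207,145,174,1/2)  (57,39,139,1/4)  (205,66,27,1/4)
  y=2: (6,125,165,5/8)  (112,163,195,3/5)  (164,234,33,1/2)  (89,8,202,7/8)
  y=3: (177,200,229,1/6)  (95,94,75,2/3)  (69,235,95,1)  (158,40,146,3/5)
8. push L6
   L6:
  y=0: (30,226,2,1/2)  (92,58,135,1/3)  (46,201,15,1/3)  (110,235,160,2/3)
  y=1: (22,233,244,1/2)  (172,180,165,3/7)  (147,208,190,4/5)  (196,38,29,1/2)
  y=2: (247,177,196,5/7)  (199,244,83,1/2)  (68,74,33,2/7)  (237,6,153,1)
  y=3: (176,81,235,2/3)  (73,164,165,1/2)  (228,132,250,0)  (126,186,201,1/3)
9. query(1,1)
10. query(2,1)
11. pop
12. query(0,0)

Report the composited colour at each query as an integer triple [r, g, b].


at x=3,y=3 over L1,L2:
after L1 α=5/6: [415/6, 65/2, 1115/6]
after L2 α=6/7: [481/6, 1973/14, 8243/42]
= [80, 141, 196]

at x=1,y=0 over L1,L2,L3,L4:
after L1 α=2/3: [494/3, 34, 68]
after L2 α=4/7: [622/7, 562/7, 1052/7]
after L3 α=1/3: [2021/21, 2090/21, 2174/21]
after L4 α=5/7: [18322/147, 22030/147, 22618/147]
→ [125, 150, 154]

at x=1,y=1 over L1,L2,L3,L4,L5,L6:
+L1 (α=1/2) → [85, 169/2, 65/2]
+L2 (α=3/4) → [124, 415/8, 317/8]
+L3 (α=1/2) → [279/2, 1671/16, 2181/16]
+L4 (α=1/5) → [672/5, 531/4, 2741/20]
+L5 (α=1/2) → [1707/10, 1111/8, 6221/40]
+L6 (α=3/7) → [5994/35, 313/2, 11171/70]
= [171, 156, 160]

query (2,1) [L1,L2,L3,L4,L5,L6] — begin 0,0,0
L1 α=3/4: [75/4, 711/4, 351/2]
L2 α=0: [75/4, 711/4, 351/2]
L3 α=1/4: [245/16, 2149/16, 1295/8]
L4 α=2/3: [1109/48, 2615/16, 4847/24]
L5 α=1/4: [2021/64, 8469/64, 5959/32]
L6 α=4/5: [39653/320, 61717/320, 30279/160]
→ [124, 193, 189]

(0,0) stack=L1,L2,L3,L4,L5; from [0,0,0]:
after L1 α=1: [74, 191, 157]
after L2 α=1/2: [81/2, 347/2, 114]
after L3 α=1/2: [487/4, 789/4, 149]
after L4 α=5/6: [549/8, 5189/24, 1109/6]
after L5 α=1/2: [2397/16, 5741/48, 2417/12]
→ [150, 120, 201]


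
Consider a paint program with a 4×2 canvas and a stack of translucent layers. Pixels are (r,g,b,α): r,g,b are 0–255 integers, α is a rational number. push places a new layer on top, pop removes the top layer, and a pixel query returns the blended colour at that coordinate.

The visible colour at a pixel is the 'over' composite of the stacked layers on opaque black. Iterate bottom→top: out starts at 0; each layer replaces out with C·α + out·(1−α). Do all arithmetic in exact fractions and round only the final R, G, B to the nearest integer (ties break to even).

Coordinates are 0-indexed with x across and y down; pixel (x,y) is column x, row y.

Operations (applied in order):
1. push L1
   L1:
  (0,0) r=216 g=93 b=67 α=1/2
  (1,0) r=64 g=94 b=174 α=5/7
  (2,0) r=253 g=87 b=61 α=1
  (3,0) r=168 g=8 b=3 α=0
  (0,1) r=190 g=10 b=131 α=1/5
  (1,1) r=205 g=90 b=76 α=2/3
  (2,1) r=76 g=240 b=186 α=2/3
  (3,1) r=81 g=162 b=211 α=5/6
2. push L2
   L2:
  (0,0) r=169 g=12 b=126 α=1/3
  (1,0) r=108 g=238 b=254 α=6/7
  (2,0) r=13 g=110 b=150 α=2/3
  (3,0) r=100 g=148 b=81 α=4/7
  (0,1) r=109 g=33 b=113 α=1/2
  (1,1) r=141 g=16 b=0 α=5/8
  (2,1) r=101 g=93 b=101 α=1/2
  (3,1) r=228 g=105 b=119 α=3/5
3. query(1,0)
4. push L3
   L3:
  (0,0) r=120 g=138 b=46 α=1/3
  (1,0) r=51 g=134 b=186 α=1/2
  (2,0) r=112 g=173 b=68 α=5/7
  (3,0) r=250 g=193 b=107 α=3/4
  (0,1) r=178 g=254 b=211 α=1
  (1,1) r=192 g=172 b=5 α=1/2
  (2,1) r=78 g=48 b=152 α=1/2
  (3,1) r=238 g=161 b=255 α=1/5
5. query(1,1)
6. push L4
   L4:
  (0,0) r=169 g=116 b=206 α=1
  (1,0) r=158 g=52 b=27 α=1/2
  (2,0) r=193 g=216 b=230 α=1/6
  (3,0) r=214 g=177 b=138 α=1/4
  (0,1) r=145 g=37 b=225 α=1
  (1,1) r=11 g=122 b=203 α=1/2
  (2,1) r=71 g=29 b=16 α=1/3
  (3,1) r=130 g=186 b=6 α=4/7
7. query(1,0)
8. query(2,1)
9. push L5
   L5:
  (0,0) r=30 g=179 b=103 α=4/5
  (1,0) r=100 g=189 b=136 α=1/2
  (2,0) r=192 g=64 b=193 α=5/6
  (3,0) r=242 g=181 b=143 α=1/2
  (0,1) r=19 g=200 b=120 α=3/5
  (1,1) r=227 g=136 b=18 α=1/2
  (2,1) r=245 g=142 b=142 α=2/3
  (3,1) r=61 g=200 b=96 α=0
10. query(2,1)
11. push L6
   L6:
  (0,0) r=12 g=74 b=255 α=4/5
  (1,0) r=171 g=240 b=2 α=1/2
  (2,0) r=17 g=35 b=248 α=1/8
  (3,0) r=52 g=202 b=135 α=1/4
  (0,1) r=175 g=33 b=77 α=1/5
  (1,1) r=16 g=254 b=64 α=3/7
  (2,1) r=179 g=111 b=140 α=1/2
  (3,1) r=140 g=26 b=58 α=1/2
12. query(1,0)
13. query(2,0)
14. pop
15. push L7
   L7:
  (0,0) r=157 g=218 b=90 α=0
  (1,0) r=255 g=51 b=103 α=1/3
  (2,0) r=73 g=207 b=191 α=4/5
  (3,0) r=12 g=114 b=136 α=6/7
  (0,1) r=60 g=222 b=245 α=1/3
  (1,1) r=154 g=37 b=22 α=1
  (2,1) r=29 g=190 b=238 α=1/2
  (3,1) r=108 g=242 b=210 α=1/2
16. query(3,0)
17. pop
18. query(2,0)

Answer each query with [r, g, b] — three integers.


at x=1,y=0 over L1,L2:
L1 α=5/7: [320/7, 470/7, 870/7]
L2 α=6/7: [4856/49, 10466/49, 11538/49]
→ [99, 214, 235]

query (1,1) [L1,L2,L3] — begin 0,0,0
after L1 α=2/3: [410/3, 60, 152/3]
after L2 α=5/8: [1115/8, 65/2, 19]
after L3 α=1/2: [2651/16, 409/4, 12]
→ [166, 102, 12]

query (1,0) [L1,L2,L3,L4] — begin 0,0,0
L1 α=5/7: [320/7, 470/7, 870/7]
L2 α=6/7: [4856/49, 10466/49, 11538/49]
L3 α=1/2: [7355/98, 8516/49, 10326/49]
L4 α=1/2: [22839/196, 5532/49, 11649/98]
rounded: [117, 113, 119]

query (2,1) [L1,L2,L3,L4] — begin 0,0,0
+L1 (α=2/3) → [152/3, 160, 124]
+L2 (α=1/2) → [455/6, 253/2, 225/2]
+L3 (α=1/2) → [923/12, 349/4, 529/4]
+L4 (α=1/3) → [1349/18, 407/6, 187/2]
= [75, 68, 94]

at x=2,y=1 over L1,L2,L3,L4,L5:
L1 α=2/3: [152/3, 160, 124]
L2 α=1/2: [455/6, 253/2, 225/2]
L3 α=1/2: [923/12, 349/4, 529/4]
L4 α=1/3: [1349/18, 407/6, 187/2]
L5 α=2/3: [10169/54, 2111/18, 755/6]
→ [188, 117, 126]

(1,0) stack=L1,L2,L3,L4,L5,L6; from [0,0,0]:
after L1 α=5/7: [320/7, 470/7, 870/7]
after L2 α=6/7: [4856/49, 10466/49, 11538/49]
after L3 α=1/2: [7355/98, 8516/49, 10326/49]
after L4 α=1/2: [22839/196, 5532/49, 11649/98]
after L5 α=1/2: [42439/392, 14793/98, 24977/196]
after L6 α=1/2: [109471/784, 38313/196, 25369/392]
= [140, 195, 65]

query (2,0) [L1,L2,L3,L4,L5,L6] — begin 0,0,0
L1 α=1: [253, 87, 61]
L2 α=2/3: [93, 307/3, 361/3]
L3 α=5/7: [746/7, 3209/21, 1742/21]
L4 α=1/6: [5081/42, 20581/126, 6770/63]
L5 α=5/6: [45401/252, 60901/756, 67565/378]
L6 α=1/8: [46013/288, 64681/864, 80957/432]
→ [160, 75, 187]

query (3,0) [L1,L2,L3,L4,L5,L7] — begin 0,0,0
after L1 α=0: [0, 0, 0]
after L2 α=4/7: [400/7, 592/7, 324/7]
after L3 α=3/4: [2825/14, 4645/28, 2571/28]
after L4 α=1/4: [11471/56, 18891/112, 11577/112]
after L5 α=1/2: [25023/112, 39163/224, 27593/224]
after L7 α=6/7: [33087/784, 192379/1568, 210377/1568]
rounded: [42, 123, 134]

query (2,0) [L1,L2,L3,L4,L5] — begin 0,0,0
after L1 α=1: [253, 87, 61]
after L2 α=2/3: [93, 307/3, 361/3]
after L3 α=5/7: [746/7, 3209/21, 1742/21]
after L4 α=1/6: [5081/42, 20581/126, 6770/63]
after L5 α=5/6: [45401/252, 60901/756, 67565/378]
= [180, 81, 179]


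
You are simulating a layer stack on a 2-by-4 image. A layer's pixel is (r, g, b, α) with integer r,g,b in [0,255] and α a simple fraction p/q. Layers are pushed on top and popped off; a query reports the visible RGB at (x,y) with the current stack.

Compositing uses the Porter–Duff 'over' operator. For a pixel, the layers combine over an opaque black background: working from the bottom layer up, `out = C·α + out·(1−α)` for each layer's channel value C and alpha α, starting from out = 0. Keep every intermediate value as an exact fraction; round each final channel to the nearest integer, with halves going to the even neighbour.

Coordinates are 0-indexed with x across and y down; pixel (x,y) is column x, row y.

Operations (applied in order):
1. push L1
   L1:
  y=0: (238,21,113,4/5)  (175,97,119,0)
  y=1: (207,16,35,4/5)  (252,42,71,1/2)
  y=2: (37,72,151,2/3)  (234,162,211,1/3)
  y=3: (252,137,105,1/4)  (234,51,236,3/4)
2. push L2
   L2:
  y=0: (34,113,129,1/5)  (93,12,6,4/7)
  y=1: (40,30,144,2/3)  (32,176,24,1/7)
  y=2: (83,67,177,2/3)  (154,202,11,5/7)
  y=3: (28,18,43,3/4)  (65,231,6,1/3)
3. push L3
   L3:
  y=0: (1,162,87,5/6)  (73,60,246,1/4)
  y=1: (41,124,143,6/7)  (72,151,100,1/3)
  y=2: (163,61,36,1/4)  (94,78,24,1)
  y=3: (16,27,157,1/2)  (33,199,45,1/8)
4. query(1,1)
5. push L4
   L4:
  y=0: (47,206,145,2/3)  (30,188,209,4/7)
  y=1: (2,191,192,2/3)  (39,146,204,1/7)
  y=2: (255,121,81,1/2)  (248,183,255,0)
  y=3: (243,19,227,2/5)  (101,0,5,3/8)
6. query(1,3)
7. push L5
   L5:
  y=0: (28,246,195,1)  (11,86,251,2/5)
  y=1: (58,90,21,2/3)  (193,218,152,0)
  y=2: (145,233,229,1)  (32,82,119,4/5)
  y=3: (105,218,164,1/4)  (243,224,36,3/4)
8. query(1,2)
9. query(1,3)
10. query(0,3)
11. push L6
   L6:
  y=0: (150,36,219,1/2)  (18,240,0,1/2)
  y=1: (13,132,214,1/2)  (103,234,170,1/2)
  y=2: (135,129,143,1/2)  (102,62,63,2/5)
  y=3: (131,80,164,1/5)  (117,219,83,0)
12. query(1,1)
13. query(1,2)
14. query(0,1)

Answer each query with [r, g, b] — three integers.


at x=1,y=1 over L1,L2,L3:
L1 α=1/2: [126, 21, 71/2]
L2 α=1/7: [788/7, 302/7, 237/7]
L3 α=1/3: [2080/21, 1661/21, 1174/21]
= [99, 79, 56]

query (1,3) [L1,L2,L3,L4] — begin 0,0,0
L1 α=3/4: [351/2, 153/4, 177]
L2 α=1/3: [416/3, 205/2, 120]
L3 α=1/8: [3011/24, 1833/16, 885/8]
L4 α=3/8: [22327/192, 9165/128, 4545/64]
→ [116, 72, 71]

query (1,2) [L1,L2,L3,L4,L5] — begin 0,0,0
after L1 α=1/3: [78, 54, 211/3]
after L2 α=5/7: [926/7, 1118/7, 587/21]
after L3 α=1: [94, 78, 24]
after L4 α=0: [94, 78, 24]
after L5 α=4/5: [222/5, 406/5, 100]
→ [44, 81, 100]

(1,3) stack=L1,L2,L3,L4,L5; from [0,0,0]:
+L1 (α=3/4) → [351/2, 153/4, 177]
+L2 (α=1/3) → [416/3, 205/2, 120]
+L3 (α=1/8) → [3011/24, 1833/16, 885/8]
+L4 (α=3/8) → [22327/192, 9165/128, 4545/64]
+L5 (α=3/4) → [162295/768, 95181/512, 11457/256]
= [211, 186, 45]

at x=0,y=3 over L1,L2,L3,L4,L5:
after L1 α=1/4: [63, 137/4, 105/4]
after L2 α=3/4: [147/4, 353/16, 621/16]
after L3 α=1/2: [211/8, 785/32, 3133/32]
after L4 α=2/5: [4521/40, 3571/160, 23927/160]
after L5 α=1/4: [17763/160, 45593/640, 98021/640]
rounded: [111, 71, 153]

at x=1,y=1 over L1,L2,L3,L4,L5,L6:
L1 α=1/2: [126, 21, 71/2]
L2 α=1/7: [788/7, 302/7, 237/7]
L3 α=1/3: [2080/21, 1661/21, 1174/21]
L4 α=1/7: [4433/49, 4344/49, 3776/49]
L5 α=0: [4433/49, 4344/49, 3776/49]
L6 α=1/2: [4740/49, 7905/49, 6053/49]
= [97, 161, 124]

(1,2) stack=L1,L2,L3,L4,L5,L6; from [0,0,0]:
after L1 α=1/3: [78, 54, 211/3]
after L2 α=5/7: [926/7, 1118/7, 587/21]
after L3 α=1: [94, 78, 24]
after L4 α=0: [94, 78, 24]
after L5 α=4/5: [222/5, 406/5, 100]
after L6 α=2/5: [1686/25, 1838/25, 426/5]
rounded: [67, 74, 85]

query (0,1) [L1,L2,L3,L4,L5,L6] — begin 0,0,0
+L1 (α=4/5) → [828/5, 64/5, 28]
+L2 (α=2/3) → [1228/15, 364/15, 316/3]
+L3 (α=6/7) → [4918/105, 11524/105, 2890/21]
+L4 (α=2/3) → [5338/315, 51634/315, 10954/63]
+L5 (α=2/3) → [41878/945, 108334/945, 13600/189]
+L6 (α=1/2) → [54163/1890, 116537/945, 27023/189]
= [29, 123, 143]


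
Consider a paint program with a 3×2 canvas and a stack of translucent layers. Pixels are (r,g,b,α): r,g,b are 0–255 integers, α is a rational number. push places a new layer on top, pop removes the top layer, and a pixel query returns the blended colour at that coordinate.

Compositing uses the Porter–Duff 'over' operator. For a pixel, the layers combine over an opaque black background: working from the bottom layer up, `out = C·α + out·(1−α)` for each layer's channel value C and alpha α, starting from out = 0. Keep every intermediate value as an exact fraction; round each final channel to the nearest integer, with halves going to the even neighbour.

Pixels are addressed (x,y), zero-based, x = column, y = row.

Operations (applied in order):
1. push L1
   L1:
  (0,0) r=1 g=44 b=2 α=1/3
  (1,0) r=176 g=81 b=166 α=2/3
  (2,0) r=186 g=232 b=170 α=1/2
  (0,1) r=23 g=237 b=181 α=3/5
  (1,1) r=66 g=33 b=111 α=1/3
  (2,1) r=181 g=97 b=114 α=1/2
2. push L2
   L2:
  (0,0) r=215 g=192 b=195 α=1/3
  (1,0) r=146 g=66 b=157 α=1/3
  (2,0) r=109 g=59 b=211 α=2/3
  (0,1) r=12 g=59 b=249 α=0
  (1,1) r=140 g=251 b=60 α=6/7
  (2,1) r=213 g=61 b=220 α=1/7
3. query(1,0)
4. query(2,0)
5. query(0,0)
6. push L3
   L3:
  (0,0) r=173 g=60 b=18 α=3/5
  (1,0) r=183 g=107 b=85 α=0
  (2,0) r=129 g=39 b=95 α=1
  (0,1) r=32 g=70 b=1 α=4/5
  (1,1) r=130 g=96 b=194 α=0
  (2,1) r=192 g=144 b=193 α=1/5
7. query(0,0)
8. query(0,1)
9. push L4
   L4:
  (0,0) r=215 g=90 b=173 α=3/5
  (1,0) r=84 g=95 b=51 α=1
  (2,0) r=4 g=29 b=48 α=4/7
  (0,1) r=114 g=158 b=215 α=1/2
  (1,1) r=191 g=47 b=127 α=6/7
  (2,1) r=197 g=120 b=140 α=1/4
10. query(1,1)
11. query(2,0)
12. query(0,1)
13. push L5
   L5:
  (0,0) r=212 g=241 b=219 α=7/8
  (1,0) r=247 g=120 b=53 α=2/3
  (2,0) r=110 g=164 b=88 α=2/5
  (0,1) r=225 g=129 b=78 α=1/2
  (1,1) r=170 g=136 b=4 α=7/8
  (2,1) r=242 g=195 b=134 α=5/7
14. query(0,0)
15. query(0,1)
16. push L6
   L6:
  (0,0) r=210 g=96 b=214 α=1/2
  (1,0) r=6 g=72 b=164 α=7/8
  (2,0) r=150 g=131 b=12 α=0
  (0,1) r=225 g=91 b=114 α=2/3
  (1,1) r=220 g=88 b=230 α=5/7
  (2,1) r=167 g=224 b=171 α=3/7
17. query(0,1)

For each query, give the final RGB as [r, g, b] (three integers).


at x=1,y=0 over L1,L2:
after L1 α=2/3: [352/3, 54, 332/3]
after L2 α=1/3: [1142/9, 58, 1135/9]
rounded: [127, 58, 126]

query (2,0) [L1,L2] — begin 0,0,0
+L1 (α=1/2) → [93, 116, 85]
+L2 (α=2/3) → [311/3, 78, 169]
= [104, 78, 169]

query (0,0) [L1,L2] — begin 0,0,0
L1 α=1/3: [1/3, 44/3, 2/3]
L2 α=1/3: [647/9, 664/9, 589/9]
= [72, 74, 65]

(0,0) stack=L1,L2,L3; from [0,0,0]:
L1 α=1/3: [1/3, 44/3, 2/3]
L2 α=1/3: [647/9, 664/9, 589/9]
L3 α=3/5: [1193/9, 2948/45, 1664/45]
rounded: [133, 66, 37]

query (0,1) [L1,L2,L3] — begin 0,0,0
after L1 α=3/5: [69/5, 711/5, 543/5]
after L2 α=0: [69/5, 711/5, 543/5]
after L3 α=4/5: [709/25, 2111/25, 563/25]
= [28, 84, 23]

(1,1) stack=L1,L2,L3,L4; from [0,0,0]:
+L1 (α=1/3) → [22, 11, 37]
+L2 (α=6/7) → [862/7, 1517/7, 397/7]
+L3 (α=0) → [862/7, 1517/7, 397/7]
+L4 (α=6/7) → [8884/49, 3491/49, 5731/49]
rounded: [181, 71, 117]

at x=2,y=0 over L1,L2,L3,L4:
+L1 (α=1/2) → [93, 116, 85]
+L2 (α=2/3) → [311/3, 78, 169]
+L3 (α=1) → [129, 39, 95]
+L4 (α=4/7) → [403/7, 233/7, 477/7]
rounded: [58, 33, 68]

at x=0,y=1 over L1,L2,L3,L4:
L1 α=3/5: [69/5, 711/5, 543/5]
L2 α=0: [69/5, 711/5, 543/5]
L3 α=4/5: [709/25, 2111/25, 563/25]
L4 α=1/2: [3559/50, 6061/50, 2969/25]
rounded: [71, 121, 119]

query (0,0) [L1,L2,L3,L4,L5] — begin 0,0,0
+L1 (α=1/3) → [1/3, 44/3, 2/3]
+L2 (α=1/3) → [647/9, 664/9, 589/9]
+L3 (α=3/5) → [1193/9, 2948/45, 1664/45]
+L4 (α=3/5) → [8191/45, 18046/225, 26683/225]
+L5 (α=7/8) → [74971/360, 397621/1800, 46451/225]
→ [208, 221, 206]

(0,1) stack=L1,L2,L3,L4,L5; from [0,0,0]:
+L1 (α=3/5) → [69/5, 711/5, 543/5]
+L2 (α=0) → [69/5, 711/5, 543/5]
+L3 (α=4/5) → [709/25, 2111/25, 563/25]
+L4 (α=1/2) → [3559/50, 6061/50, 2969/25]
+L5 (α=1/2) → [14809/100, 12511/100, 4919/50]
→ [148, 125, 98]

(0,1) stack=L1,L2,L3,L4,L5,L6; from [0,0,0]:
L1 α=3/5: [69/5, 711/5, 543/5]
L2 α=0: [69/5, 711/5, 543/5]
L3 α=4/5: [709/25, 2111/25, 563/25]
L4 α=1/2: [3559/50, 6061/50, 2969/25]
L5 α=1/2: [14809/100, 12511/100, 4919/50]
L6 α=2/3: [59809/300, 10237/100, 16319/150]
→ [199, 102, 109]


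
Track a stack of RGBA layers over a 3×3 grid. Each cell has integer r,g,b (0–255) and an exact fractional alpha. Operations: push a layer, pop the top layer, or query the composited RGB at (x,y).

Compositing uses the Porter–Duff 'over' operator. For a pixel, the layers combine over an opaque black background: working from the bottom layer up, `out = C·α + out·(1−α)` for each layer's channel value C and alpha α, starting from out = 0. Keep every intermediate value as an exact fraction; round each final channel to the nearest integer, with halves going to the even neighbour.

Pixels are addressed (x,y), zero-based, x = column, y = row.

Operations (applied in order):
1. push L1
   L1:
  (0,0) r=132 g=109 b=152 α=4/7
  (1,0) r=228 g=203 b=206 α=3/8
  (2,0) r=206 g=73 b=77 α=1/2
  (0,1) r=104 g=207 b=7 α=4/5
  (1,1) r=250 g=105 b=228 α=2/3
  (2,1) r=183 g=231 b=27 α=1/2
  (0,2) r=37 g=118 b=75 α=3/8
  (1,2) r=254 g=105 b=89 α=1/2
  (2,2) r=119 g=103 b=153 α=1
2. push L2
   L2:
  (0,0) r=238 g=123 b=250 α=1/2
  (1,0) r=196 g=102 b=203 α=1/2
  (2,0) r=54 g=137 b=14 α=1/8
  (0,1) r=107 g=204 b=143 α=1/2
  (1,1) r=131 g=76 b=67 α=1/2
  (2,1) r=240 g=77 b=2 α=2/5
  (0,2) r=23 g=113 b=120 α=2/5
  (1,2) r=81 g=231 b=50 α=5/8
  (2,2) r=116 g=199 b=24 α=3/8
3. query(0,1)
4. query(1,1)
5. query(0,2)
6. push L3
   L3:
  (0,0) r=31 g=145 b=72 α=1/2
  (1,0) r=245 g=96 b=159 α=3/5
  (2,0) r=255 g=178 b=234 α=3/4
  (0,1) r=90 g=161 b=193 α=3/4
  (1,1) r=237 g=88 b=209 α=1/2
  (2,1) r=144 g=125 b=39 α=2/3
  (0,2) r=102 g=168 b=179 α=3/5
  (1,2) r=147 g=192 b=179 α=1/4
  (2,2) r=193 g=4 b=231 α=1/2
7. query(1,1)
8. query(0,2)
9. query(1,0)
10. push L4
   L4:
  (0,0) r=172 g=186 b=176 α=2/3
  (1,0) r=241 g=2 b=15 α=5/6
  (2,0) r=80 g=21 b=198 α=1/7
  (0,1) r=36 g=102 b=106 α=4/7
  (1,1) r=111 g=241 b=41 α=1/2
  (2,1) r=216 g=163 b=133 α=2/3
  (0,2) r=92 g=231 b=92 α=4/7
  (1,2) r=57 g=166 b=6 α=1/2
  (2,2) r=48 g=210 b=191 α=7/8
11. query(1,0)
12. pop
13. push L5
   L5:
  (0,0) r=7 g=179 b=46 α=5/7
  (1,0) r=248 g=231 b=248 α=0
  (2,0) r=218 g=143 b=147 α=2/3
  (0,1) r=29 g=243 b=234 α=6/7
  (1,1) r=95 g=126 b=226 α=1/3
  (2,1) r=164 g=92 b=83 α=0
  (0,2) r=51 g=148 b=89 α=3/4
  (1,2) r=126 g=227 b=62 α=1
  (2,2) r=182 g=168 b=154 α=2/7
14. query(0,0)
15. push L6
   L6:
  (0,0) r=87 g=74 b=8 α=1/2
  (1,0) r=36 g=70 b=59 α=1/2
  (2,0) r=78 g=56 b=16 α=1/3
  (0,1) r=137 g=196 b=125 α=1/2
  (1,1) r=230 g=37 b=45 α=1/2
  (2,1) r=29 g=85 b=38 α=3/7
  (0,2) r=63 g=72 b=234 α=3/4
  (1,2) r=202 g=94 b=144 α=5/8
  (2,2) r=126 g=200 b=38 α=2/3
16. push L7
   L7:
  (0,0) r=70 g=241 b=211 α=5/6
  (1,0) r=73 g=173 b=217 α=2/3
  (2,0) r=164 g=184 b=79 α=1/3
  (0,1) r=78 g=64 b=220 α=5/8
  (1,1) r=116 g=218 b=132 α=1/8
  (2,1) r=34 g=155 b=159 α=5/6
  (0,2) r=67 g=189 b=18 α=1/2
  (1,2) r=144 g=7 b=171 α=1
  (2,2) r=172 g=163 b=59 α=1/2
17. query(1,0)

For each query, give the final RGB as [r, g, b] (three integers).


(0,1) stack=L1,L2; from [0,0,0]:
after L1 α=4/5: [416/5, 828/5, 28/5]
after L2 α=1/2: [951/10, 924/5, 743/10]
→ [95, 185, 74]

at x=1,y=1 over L1,L2:
after L1 α=2/3: [500/3, 70, 152]
after L2 α=1/2: [893/6, 73, 219/2]
= [149, 73, 110]

query (0,2) [L1,L2] — begin 0,0,0
+L1 (α=3/8) → [111/8, 177/4, 225/8]
+L2 (α=2/5) → [701/40, 287/4, 519/8]
→ [18, 72, 65]

query (1,1) [L1,L2,L3] — begin 0,0,0
after L1 α=2/3: [500/3, 70, 152]
after L2 α=1/2: [893/6, 73, 219/2]
after L3 α=1/2: [2315/12, 161/2, 637/4]
rounded: [193, 80, 159]

query (0,2) [L1,L2,L3] — begin 0,0,0
+L1 (α=3/8) → [111/8, 177/4, 225/8]
+L2 (α=2/5) → [701/40, 287/4, 519/8]
+L3 (α=3/5) → [6821/100, 259/2, 2667/20]
rounded: [68, 130, 133]

(1,0) stack=L1,L2,L3; from [0,0,0]:
+L1 (α=3/8) → [171/2, 609/8, 309/4]
+L2 (α=1/2) → [563/4, 1425/16, 1121/8]
+L3 (α=3/5) → [2033/10, 3729/40, 3029/20]
= [203, 93, 151]

at x=1,y=0 over L1,L2,L3,L4:
after L1 α=3/8: [171/2, 609/8, 309/4]
after L2 α=1/2: [563/4, 1425/16, 1121/8]
after L3 α=3/5: [2033/10, 3729/40, 3029/20]
after L4 α=5/6: [14083/60, 4129/240, 4529/120]
→ [235, 17, 38]

(0,0) stack=L1,L2,L3,L5; from [0,0,0]:
L1 α=4/7: [528/7, 436/7, 608/7]
L2 α=1/2: [1097/7, 1297/14, 1179/7]
L3 α=1/2: [657/7, 3327/28, 1683/14]
L5 α=5/7: [1559/49, 15857/98, 3293/49]
= [32, 162, 67]

query (1,0) [L1,L2,L3,L5,L6,L7] — begin 0,0,0
+L1 (α=3/8) → [171/2, 609/8, 309/4]
+L2 (α=1/2) → [563/4, 1425/16, 1121/8]
+L3 (α=3/5) → [2033/10, 3729/40, 3029/20]
+L5 (α=0) → [2033/10, 3729/40, 3029/20]
+L6 (α=1/2) → [2393/20, 6529/80, 4209/40]
+L7 (α=2/3) → [1771/20, 11403/80, 21569/120]
→ [89, 143, 180]


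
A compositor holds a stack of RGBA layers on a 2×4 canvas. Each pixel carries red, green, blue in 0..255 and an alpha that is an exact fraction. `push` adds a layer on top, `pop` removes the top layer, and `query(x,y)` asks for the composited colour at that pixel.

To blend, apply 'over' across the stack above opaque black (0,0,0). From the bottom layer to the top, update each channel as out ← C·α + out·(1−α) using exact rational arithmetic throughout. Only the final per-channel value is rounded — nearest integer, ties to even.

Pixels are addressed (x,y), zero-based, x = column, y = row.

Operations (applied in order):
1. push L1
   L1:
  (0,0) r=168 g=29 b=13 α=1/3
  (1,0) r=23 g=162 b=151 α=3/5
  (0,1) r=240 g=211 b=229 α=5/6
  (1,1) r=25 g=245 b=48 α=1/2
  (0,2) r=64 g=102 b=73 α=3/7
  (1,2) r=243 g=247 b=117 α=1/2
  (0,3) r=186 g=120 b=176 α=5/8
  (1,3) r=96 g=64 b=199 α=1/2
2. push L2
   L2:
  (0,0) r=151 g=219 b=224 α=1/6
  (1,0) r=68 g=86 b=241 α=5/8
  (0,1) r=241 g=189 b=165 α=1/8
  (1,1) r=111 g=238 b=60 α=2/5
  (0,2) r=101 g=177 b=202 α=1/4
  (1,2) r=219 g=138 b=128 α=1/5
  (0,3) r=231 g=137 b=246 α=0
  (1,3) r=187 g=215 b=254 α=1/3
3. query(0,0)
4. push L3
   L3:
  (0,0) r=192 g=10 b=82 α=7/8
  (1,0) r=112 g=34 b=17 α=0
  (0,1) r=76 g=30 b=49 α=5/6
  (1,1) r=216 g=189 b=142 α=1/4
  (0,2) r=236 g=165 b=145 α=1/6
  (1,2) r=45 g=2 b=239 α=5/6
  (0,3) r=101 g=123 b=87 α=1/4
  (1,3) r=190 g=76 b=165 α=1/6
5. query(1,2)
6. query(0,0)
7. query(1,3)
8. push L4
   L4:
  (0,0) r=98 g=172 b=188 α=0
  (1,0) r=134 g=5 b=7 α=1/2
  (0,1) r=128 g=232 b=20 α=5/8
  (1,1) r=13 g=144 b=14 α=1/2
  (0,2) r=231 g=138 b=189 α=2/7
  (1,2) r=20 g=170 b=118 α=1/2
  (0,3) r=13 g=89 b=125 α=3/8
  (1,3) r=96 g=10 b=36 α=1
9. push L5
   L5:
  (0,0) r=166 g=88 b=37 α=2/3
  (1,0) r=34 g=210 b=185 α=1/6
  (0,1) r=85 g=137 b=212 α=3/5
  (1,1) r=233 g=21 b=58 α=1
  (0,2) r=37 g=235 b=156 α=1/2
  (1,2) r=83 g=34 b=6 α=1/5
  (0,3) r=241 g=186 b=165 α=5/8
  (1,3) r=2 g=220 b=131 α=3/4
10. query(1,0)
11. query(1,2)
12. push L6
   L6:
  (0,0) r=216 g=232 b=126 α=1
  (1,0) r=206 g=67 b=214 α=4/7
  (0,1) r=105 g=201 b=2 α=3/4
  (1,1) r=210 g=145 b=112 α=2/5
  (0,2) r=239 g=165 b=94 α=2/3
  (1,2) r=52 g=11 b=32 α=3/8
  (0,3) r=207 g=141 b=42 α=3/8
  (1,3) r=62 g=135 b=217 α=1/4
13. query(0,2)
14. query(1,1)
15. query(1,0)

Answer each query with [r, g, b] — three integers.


at x=0,y=0 over L1,L2:
after L1 α=1/3: [56, 29/3, 13/3]
after L2 α=1/6: [431/6, 401/9, 737/18]
rounded: [72, 45, 41]

at x=1,y=2 over L1,L2,L3:
+L1 (α=1/2) → [243/2, 247/2, 117/2]
+L2 (α=1/5) → [141, 632/5, 362/5]
+L3 (α=5/6) → [61, 341/15, 6337/30]
rounded: [61, 23, 211]

at x=0,y=0 over L1,L2,L3:
+L1 (α=1/3) → [56, 29/3, 13/3]
+L2 (α=1/6) → [431/6, 401/9, 737/18]
+L3 (α=7/8) → [8495/48, 1031/72, 11069/144]
= [177, 14, 77]

at x=1,y=3 over L1,L2,L3:
L1 α=1/2: [48, 32, 199/2]
L2 α=1/3: [283/3, 93, 151]
L3 α=1/6: [1985/18, 541/6, 460/3]
= [110, 90, 153]

query (1,0) [L1,L2,L3,L4,L5] — begin 0,0,0
after L1 α=3/5: [69/5, 486/5, 453/5]
after L2 α=5/8: [1907/40, 451/5, 923/5]
after L3 α=0: [1907/40, 451/5, 923/5]
after L4 α=1/2: [7267/80, 238/5, 479/5]
after L5 α=1/6: [7811/96, 224/3, 332/3]
= [81, 75, 111]

at x=1,y=2 over L1,L2,L3,L4,L5:
+L1 (α=1/2) → [243/2, 247/2, 117/2]
+L2 (α=1/5) → [141, 632/5, 362/5]
+L3 (α=5/6) → [61, 341/15, 6337/30]
+L4 (α=1/2) → [81/2, 2891/30, 9877/60]
+L5 (α=1/5) → [49, 6292/75, 9967/75]
rounded: [49, 84, 133]

(0,2) stack=L1,L2,L3,L4,L5,L6; from [0,0,0]:
L1 α=3/7: [192/7, 306/7, 219/7]
L2 α=1/4: [1283/28, 2157/28, 2071/28]
L3 α=1/6: [4341/56, 5135/56, 4805/56]
L4 α=2/7: [47577/392, 41131/392, 45193/392]
L5 α=1/2: [62081/784, 133251/784, 106345/784]
L6 α=2/3: [145611/784, 130657/784, 84579/784]
→ [186, 167, 108]

query (1,1) [L1,L2,L3,L4,L5,L6] — begin 0,0,0
L1 α=1/2: [25/2, 245/2, 24]
L2 α=2/5: [519/10, 1687/10, 192/5]
L3 α=1/4: [3717/40, 6951/40, 643/10]
L4 α=1/2: [4237/80, 12711/80, 783/20]
L5 α=1: [233, 21, 58]
L6 α=2/5: [1119/5, 353/5, 398/5]
= [224, 71, 80]

(1,0) stack=L1,L2,L3,L4,L5,L6; from [0,0,0]:
L1 α=3/5: [69/5, 486/5, 453/5]
L2 α=5/8: [1907/40, 451/5, 923/5]
L3 α=0: [1907/40, 451/5, 923/5]
L4 α=1/2: [7267/80, 238/5, 479/5]
L5 α=1/6: [7811/96, 224/3, 332/3]
L6 α=4/7: [34179/224, 492/7, 1188/7]
rounded: [153, 70, 170]


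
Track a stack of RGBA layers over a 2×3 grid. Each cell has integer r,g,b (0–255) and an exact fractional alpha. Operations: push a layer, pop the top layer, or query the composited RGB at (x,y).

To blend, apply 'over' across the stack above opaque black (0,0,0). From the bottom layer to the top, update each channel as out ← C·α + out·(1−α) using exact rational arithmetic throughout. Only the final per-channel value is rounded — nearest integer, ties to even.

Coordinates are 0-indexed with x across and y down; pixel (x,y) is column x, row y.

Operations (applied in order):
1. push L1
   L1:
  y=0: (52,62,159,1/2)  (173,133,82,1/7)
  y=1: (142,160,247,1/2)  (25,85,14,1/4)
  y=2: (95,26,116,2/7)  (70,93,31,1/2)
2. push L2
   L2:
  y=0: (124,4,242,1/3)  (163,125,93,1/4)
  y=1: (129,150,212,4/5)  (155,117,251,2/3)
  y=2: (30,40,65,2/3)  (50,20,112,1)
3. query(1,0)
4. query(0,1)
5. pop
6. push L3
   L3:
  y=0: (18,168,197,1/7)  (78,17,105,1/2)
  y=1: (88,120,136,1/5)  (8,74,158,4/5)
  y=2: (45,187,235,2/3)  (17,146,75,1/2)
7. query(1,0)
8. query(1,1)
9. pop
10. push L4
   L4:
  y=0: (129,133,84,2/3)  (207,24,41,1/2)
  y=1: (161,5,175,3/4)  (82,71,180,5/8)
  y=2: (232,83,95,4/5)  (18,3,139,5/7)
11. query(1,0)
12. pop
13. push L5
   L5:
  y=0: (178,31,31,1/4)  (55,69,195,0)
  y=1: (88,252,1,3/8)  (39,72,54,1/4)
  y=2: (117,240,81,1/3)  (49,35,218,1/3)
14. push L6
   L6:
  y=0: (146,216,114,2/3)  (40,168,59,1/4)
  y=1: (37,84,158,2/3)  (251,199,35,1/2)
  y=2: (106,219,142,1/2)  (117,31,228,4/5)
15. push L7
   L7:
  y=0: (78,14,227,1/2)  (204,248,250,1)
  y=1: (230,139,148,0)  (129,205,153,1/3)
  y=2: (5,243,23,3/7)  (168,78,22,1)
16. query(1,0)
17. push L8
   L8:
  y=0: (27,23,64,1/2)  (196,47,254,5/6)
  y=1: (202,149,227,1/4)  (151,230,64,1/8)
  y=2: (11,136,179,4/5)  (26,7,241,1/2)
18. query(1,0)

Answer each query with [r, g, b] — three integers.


query (1,0) [L1,L2] — begin 0,0,0
L1 α=1/7: [173/7, 19, 82/7]
L2 α=1/4: [415/7, 91/2, 897/28]
→ [59, 46, 32]

at x=0,y=1 over L1,L2:
+L1 (α=1/2) → [71, 80, 247/2]
+L2 (α=4/5) → [587/5, 136, 1943/10]
rounded: [117, 136, 194]

query (1,0) [L1,L3] — begin 0,0,0
L1 α=1/7: [173/7, 19, 82/7]
L3 α=1/2: [719/14, 18, 817/14]
rounded: [51, 18, 58]

at x=1,y=1 over L1,L3:
+L1 (α=1/4) → [25/4, 85/4, 7/2]
+L3 (α=4/5) → [153/20, 1269/20, 1271/10]
→ [8, 63, 127]

query (1,0) [L1,L4] — begin 0,0,0
+L1 (α=1/7) → [173/7, 19, 82/7]
+L4 (α=1/2) → [811/7, 43/2, 369/14]
= [116, 22, 26]

query (1,0) [L1,L5,L6,L7] — begin 0,0,0
L1 α=1/7: [173/7, 19, 82/7]
L5 α=0: [173/7, 19, 82/7]
L6 α=1/4: [799/28, 225/4, 659/28]
L7 α=1: [204, 248, 250]
rounded: [204, 248, 250]

(1,0) stack=L1,L5,L6,L7,L8; from [0,0,0]:
+L1 (α=1/7) → [173/7, 19, 82/7]
+L5 (α=0) → [173/7, 19, 82/7]
+L6 (α=1/4) → [799/28, 225/4, 659/28]
+L7 (α=1) → [204, 248, 250]
+L8 (α=5/6) → [592/3, 161/2, 760/3]
→ [197, 80, 253]


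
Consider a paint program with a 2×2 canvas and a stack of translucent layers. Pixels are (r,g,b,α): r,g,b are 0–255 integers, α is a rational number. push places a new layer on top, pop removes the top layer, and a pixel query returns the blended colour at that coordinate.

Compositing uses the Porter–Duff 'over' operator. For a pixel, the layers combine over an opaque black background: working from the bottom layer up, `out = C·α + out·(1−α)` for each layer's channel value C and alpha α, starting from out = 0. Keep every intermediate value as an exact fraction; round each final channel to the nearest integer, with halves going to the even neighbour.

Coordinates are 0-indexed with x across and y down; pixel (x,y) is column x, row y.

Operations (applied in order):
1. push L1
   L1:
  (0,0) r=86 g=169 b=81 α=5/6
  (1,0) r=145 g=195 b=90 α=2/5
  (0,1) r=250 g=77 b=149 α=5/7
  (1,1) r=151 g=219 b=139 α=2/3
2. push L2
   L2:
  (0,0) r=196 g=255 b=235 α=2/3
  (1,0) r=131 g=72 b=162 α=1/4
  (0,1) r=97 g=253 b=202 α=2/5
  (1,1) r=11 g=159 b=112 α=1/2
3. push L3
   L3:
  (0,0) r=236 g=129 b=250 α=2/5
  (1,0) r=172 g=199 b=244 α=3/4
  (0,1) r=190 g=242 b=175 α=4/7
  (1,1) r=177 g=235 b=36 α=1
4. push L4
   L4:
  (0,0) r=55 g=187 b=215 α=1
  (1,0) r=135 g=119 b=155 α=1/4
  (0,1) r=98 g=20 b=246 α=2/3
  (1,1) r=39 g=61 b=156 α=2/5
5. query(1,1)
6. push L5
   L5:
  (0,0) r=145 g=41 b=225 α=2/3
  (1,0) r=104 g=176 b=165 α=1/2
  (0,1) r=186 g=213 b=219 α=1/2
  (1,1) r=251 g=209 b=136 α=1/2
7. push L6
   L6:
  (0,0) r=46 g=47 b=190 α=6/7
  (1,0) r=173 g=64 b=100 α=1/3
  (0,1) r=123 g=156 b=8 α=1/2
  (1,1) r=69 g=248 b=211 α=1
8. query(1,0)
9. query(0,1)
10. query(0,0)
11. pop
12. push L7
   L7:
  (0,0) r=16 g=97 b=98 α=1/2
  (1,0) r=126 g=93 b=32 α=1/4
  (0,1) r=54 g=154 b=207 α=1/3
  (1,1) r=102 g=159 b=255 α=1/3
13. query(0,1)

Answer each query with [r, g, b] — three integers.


(1,1) stack=L1,L2,L3,L4; from [0,0,0]:
after L1 α=2/3: [302/3, 146, 278/3]
after L2 α=1/2: [335/6, 305/2, 307/3]
after L3 α=1: [177, 235, 36]
after L4 α=2/5: [609/5, 827/5, 84]
rounded: [122, 165, 84]

query (1,0) [L1,L2,L3,L4,L5,L6] — begin 0,0,0
after L1 α=2/5: [58, 78, 36]
after L2 α=1/4: [305/4, 153/2, 135/2]
after L3 α=3/4: [2369/16, 1347/8, 1599/8]
after L4 α=1/4: [9267/64, 4993/32, 6037/32]
after L5 α=1/2: [15923/128, 10625/64, 11317/64]
after L6 α=1/3: [26995/192, 12673/96, 4839/32]
→ [141, 132, 151]

query (0,1) [L1,L2,L3,L4,L5,L6] — begin 0,0,0
L1 α=5/7: [1250/7, 55, 745/7]
L2 α=2/5: [5108/35, 671/5, 5063/35]
L3 α=4/7: [41924/245, 979/5, 39689/245]
L4 α=2/3: [89944/735, 393/5, 160229/735]
L5 α=1/2: [113327/735, 729/5, 160597/735]
L6 α=1/2: [101866/735, 1509/10, 166477/1470]
→ [139, 151, 113]

query (0,0) [L1,L2,L3,L4,L5,L6] — begin 0,0,0
L1 α=5/6: [215/3, 845/6, 135/2]
L2 α=2/3: [1391/9, 3905/18, 1075/6]
L3 α=2/5: [2807/15, 5453/30, 415/2]
L4 α=1: [55, 187, 215]
L5 α=2/3: [115, 269/3, 665/3]
L6 α=6/7: [391/7, 1115/21, 4085/21]
= [56, 53, 195]

(0,1) stack=L1,L2,L3,L4,L5,L7; from [0,0,0]:
+L1 (α=5/7) → [1250/7, 55, 745/7]
+L2 (α=2/5) → [5108/35, 671/5, 5063/35]
+L3 (α=4/7) → [41924/245, 979/5, 39689/245]
+L4 (α=2/3) → [89944/735, 393/5, 160229/735]
+L5 (α=1/2) → [113327/735, 729/5, 160597/735]
+L7 (α=1/3) → [266344/2205, 2228/15, 473339/2205]
= [121, 149, 215]


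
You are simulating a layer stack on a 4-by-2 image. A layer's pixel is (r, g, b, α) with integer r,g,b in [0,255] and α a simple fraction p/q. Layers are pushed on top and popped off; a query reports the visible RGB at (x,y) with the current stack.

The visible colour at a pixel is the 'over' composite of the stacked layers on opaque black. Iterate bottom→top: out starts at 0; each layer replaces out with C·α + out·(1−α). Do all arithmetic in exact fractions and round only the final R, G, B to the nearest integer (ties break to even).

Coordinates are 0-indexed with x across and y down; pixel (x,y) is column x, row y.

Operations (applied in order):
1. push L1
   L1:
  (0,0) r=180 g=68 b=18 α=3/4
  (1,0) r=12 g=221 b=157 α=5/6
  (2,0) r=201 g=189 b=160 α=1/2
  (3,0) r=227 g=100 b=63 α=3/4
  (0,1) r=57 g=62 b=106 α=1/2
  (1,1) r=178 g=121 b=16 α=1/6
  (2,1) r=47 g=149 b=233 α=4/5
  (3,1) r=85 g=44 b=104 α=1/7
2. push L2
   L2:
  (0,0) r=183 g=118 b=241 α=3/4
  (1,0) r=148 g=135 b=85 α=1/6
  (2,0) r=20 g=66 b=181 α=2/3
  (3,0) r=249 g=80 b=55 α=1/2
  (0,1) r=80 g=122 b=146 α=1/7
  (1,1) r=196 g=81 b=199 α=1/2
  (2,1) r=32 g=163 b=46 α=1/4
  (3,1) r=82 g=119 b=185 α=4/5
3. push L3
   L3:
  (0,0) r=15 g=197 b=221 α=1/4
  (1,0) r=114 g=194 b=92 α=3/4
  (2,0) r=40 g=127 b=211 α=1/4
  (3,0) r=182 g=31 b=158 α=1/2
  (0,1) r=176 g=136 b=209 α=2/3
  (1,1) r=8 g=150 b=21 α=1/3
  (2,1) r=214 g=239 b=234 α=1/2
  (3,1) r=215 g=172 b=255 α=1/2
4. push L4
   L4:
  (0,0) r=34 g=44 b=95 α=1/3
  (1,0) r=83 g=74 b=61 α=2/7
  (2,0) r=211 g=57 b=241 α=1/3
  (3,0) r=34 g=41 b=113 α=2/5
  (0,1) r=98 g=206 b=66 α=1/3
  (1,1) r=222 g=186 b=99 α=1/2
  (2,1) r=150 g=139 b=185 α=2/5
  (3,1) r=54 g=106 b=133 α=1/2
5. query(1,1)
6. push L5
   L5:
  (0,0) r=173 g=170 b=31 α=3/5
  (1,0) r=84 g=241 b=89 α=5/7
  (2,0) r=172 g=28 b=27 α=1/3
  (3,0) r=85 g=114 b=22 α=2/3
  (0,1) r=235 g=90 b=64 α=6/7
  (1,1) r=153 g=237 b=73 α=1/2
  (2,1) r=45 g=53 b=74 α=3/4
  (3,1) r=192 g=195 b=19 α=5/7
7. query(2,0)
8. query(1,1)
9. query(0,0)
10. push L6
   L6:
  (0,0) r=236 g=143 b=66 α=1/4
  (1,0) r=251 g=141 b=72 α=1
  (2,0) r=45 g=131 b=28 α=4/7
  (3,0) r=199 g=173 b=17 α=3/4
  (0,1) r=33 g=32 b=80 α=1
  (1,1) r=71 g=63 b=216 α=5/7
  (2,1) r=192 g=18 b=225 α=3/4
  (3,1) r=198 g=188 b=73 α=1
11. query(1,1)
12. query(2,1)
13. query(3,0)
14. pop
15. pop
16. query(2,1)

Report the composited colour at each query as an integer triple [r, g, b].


(1,1) stack=L1,L2,L3,L4; from [0,0,0]:
after L1 α=1/6: [89/3, 121/6, 8/3]
after L2 α=1/2: [677/6, 607/12, 605/6]
after L3 α=1/3: [701/9, 1507/18, 668/9]
after L4 α=1/2: [2699/18, 4855/36, 1559/18]
rounded: [150, 135, 87]

(2,0) stack=L1,L2,L3,L4,L5; from [0,0,0]:
L1 α=1/2: [201/2, 189/2, 80]
L2 α=2/3: [281/6, 151/2, 442/3]
L3 α=1/4: [361/8, 707/8, 653/4]
L4 α=1/3: [1205/12, 935/12, 1135/6]
L5 α=1/3: [2237/18, 1103/18, 1216/9]
→ [124, 61, 135]

query (1,1) [L1,L2,L3,L4,L5] — begin 0,0,0
+L1 (α=1/6) → [89/3, 121/6, 8/3]
+L2 (α=1/2) → [677/6, 607/12, 605/6]
+L3 (α=1/3) → [701/9, 1507/18, 668/9]
+L4 (α=1/2) → [2699/18, 4855/36, 1559/18]
+L5 (α=1/2) → [5453/36, 13387/72, 2873/36]
= [151, 186, 80]

(0,0) stack=L1,L2,L3,L4,L5; from [0,0,0]:
+L1 (α=3/4) → [135, 51, 27/2]
+L2 (α=3/4) → [171, 405/4, 1473/8]
+L3 (α=1/4) → [132, 2003/16, 6187/32]
+L4 (α=1/3) → [298/3, 785/8, 2569/16]
+L5 (α=3/5) → [2153/15, 565/4, 3313/40]
rounded: [144, 141, 83]

query (1,1) [L1,L2,L3,L4,L5,L6] — begin 0,0,0
+L1 (α=1/6) → [89/3, 121/6, 8/3]
+L2 (α=1/2) → [677/6, 607/12, 605/6]
+L3 (α=1/3) → [701/9, 1507/18, 668/9]
+L4 (α=1/2) → [2699/18, 4855/36, 1559/18]
+L5 (α=1/2) → [5453/36, 13387/72, 2873/36]
+L6 (α=5/7) → [11843/126, 24727/252, 22313/126]
= [94, 98, 177]

(2,1) stack=L1,L2,L3,L4,L5,L6; from [0,0,0]:
L1 α=4/5: [188/5, 596/5, 932/5]
L2 α=1/4: [181/5, 2603/20, 1513/10]
L3 α=1/2: [1251/10, 7383/40, 3853/20]
L4 α=2/5: [6753/50, 33269/200, 18959/100]
L5 α=3/4: [13503/200, 65069/800, 41159/400]
L6 α=3/4: [128703/800, 108269/3200, 311159/1600]
= [161, 34, 194]

(3,0) stack=L1,L2,L3,L4,L5,L6; from [0,0,0]:
L1 α=3/4: [681/4, 75, 189/4]
L2 α=1/2: [1677/8, 155/2, 409/8]
L3 α=1/2: [3133/16, 217/4, 1673/16]
L4 α=2/5: [10487/80, 979/20, 1727/16]
L5 α=2/3: [8029/80, 5539/60, 2431/48]
L6 α=3/4: [55789/320, 36679/240, 4879/192]
= [174, 153, 25]

at x=2,y=1 over L1,L2,L3,L4:
after L1 α=4/5: [188/5, 596/5, 932/5]
after L2 α=1/4: [181/5, 2603/20, 1513/10]
after L3 α=1/2: [1251/10, 7383/40, 3853/20]
after L4 α=2/5: [6753/50, 33269/200, 18959/100]
rounded: [135, 166, 190]


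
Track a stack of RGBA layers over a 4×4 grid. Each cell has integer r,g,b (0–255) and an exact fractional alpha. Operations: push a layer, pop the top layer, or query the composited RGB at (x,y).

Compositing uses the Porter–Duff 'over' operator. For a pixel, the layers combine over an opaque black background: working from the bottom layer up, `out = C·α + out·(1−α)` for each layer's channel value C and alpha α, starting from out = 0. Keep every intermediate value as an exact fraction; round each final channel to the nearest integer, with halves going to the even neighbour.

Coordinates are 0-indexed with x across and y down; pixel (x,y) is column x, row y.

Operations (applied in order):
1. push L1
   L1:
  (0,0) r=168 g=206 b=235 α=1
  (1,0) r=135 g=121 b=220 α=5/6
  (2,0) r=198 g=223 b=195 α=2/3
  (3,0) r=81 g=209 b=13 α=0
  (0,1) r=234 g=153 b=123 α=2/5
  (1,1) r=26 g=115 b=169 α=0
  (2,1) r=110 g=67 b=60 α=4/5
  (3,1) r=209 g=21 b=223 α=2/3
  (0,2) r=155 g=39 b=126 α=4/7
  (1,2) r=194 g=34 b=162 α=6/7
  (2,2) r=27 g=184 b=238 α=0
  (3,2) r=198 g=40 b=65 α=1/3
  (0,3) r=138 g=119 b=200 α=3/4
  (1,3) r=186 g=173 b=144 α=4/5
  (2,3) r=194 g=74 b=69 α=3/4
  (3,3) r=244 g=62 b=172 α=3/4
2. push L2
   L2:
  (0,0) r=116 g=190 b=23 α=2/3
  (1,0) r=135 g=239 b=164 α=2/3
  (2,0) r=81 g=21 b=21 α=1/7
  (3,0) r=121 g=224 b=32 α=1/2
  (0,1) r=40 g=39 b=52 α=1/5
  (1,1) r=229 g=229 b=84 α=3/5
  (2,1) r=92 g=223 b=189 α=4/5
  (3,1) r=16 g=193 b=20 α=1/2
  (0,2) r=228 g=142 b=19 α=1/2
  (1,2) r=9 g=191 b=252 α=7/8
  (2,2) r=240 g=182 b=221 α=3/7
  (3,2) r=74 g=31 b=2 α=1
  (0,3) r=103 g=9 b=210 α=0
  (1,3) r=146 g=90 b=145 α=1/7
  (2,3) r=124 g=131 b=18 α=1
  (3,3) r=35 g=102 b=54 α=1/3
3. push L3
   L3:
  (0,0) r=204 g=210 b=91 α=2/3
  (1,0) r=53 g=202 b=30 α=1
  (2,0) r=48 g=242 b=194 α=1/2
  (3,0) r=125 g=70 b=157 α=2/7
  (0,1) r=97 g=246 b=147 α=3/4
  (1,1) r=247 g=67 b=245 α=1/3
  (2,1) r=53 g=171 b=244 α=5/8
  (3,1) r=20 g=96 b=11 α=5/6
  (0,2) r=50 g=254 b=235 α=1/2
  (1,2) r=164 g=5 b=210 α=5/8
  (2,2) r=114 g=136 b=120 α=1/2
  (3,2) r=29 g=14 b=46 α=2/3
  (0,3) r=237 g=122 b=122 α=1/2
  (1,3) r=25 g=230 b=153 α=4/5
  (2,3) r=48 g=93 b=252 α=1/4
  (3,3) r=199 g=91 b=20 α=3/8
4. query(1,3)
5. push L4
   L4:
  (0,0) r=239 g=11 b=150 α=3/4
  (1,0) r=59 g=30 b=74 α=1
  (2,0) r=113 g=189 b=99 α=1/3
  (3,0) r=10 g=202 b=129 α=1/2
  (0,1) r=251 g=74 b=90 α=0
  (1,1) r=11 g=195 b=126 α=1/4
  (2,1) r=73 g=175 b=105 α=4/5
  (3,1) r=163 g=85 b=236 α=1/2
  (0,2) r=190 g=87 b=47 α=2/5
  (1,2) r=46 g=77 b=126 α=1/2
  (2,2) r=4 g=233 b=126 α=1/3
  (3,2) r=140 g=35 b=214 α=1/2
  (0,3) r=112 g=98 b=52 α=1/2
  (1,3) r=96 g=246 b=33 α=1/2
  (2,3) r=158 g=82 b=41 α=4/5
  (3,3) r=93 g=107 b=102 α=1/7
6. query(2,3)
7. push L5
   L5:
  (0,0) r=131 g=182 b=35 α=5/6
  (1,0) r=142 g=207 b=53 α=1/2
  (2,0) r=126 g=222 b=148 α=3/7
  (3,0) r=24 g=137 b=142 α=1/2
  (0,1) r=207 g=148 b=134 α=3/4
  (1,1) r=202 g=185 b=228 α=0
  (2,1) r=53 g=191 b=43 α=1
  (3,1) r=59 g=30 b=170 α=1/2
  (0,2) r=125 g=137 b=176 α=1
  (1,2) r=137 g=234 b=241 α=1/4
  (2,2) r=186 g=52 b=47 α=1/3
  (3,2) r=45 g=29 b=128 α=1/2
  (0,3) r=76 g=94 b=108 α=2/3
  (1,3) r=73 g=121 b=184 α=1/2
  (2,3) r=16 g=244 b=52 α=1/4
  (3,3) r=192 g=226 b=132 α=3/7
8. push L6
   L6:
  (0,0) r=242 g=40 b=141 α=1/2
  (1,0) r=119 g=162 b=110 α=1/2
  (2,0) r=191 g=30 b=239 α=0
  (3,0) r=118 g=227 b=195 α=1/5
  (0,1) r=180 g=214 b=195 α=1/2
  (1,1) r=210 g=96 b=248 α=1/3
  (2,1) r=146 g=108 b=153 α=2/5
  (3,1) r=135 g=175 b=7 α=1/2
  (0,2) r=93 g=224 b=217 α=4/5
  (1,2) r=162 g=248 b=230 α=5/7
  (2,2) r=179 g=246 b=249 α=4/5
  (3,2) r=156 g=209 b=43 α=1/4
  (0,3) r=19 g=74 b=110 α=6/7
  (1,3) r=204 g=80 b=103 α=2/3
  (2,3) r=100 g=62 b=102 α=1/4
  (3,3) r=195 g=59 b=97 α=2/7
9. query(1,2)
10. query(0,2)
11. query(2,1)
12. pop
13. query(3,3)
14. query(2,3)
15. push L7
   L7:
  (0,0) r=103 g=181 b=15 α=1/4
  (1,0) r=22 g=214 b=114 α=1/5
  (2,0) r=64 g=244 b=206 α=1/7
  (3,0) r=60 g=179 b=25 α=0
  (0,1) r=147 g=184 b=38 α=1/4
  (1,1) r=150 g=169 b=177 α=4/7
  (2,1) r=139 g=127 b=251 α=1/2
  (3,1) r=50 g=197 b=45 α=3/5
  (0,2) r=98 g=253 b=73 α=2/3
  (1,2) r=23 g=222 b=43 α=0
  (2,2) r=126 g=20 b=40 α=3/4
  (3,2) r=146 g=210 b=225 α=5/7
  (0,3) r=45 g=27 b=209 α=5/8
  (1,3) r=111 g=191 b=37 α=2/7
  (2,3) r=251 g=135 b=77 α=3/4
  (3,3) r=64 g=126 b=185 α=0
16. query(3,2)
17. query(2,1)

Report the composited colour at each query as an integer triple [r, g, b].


at x=1,y=3 over L1,L2,L3:
L1 α=4/5: [744/5, 692/5, 576/5]
L2 α=1/7: [742/5, 4602/35, 4181/35]
L3 α=4/5: [1242/25, 36802/175, 25601/175]
= [50, 210, 146]

at x=2,y=3 over L1,L2,L3,L4:
+L1 (α=3/4) → [291/2, 111/2, 207/4]
+L2 (α=1) → [124, 131, 18]
+L3 (α=1/4) → [105, 243/2, 153/2]
+L4 (α=4/5) → [737/5, 899/10, 481/10]
→ [147, 90, 48]

(1,2) stack=L1,L2,L3,L4,L5,L6; from [0,0,0]:
+L1 (α=6/7) → [1164/7, 204/7, 972/7]
+L2 (α=7/8) → [1605/56, 9563/56, 1665/7]
+L3 (α=5/8) → [50735/448, 30089/448, 12345/56]
+L4 (α=1/2) → [71343/896, 64585/896, 19401/112]
+L5 (α=1/4) → [336781/3584, 403419/3584, 85195/448]
+L6 (α=5/7) → [1788301/12544, 2625499/12544, 342795/1568]
= [143, 209, 219]

at x=0,y=2 over L1,L2,L3,L4,L5,L6:
after L1 α=4/7: [620/7, 156/7, 72]
after L2 α=1/2: [1108/7, 575/7, 91/2]
after L3 α=1/2: [729/7, 2353/14, 561/4]
after L4 α=2/5: [4847/35, 1899/14, 2059/20]
after L5 α=1: [125, 137, 176]
after L6 α=4/5: [497/5, 1033/5, 1044/5]
= [99, 207, 209]

query (2,1) [L1,L2,L3,L4,L5,L6] — begin 0,0,0
+L1 (α=4/5) → [88, 268/5, 48]
+L2 (α=4/5) → [456/5, 4728/25, 804/5]
+L3 (α=5/8) → [2693/40, 35559/200, 1064/5]
+L4 (α=4/5) → [14373/200, 175559/1000, 3164/25]
+L5 (α=1) → [53, 191, 43]
+L6 (α=2/5) → [451/5, 789/5, 87]
→ [90, 158, 87]

at x=3,y=3 over L1,L2,L3,L4,L5:
L1 α=3/4: [183, 93/2, 129]
L2 α=1/3: [401/3, 65, 104]
L3 α=3/8: [949/6, 299/4, 145/2]
L4 α=1/7: [1042/7, 1111/14, 537/7]
L5 α=3/7: [8200/49, 6968/49, 4920/49]
rounded: [167, 142, 100]

(2,3) stack=L1,L2,L3,L4,L5; from [0,0,0]:
+L1 (α=3/4) → [291/2, 111/2, 207/4]
+L2 (α=1) → [124, 131, 18]
+L3 (α=1/4) → [105, 243/2, 153/2]
+L4 (α=4/5) → [737/5, 899/10, 481/10]
+L5 (α=1/4) → [2291/20, 5137/40, 1963/40]
→ [115, 128, 49]

at x=3,y=2 over L1,L2,L3,L4,L5,L7:
after L1 α=1/3: [66, 40/3, 65/3]
after L2 α=1: [74, 31, 2]
after L3 α=2/3: [44, 59/3, 94/3]
after L4 α=1/2: [92, 82/3, 368/3]
after L5 α=1/2: [137/2, 169/6, 376/3]
after L7 α=5/7: [867/7, 3319/21, 4127/21]
→ [124, 158, 197]

at x=2,y=1 over L1,L2,L3,L4,L5,L7:
after L1 α=4/5: [88, 268/5, 48]
after L2 α=4/5: [456/5, 4728/25, 804/5]
after L3 α=5/8: [2693/40, 35559/200, 1064/5]
after L4 α=4/5: [14373/200, 175559/1000, 3164/25]
after L5 α=1: [53, 191, 43]
after L7 α=1/2: [96, 159, 147]
rounded: [96, 159, 147]
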